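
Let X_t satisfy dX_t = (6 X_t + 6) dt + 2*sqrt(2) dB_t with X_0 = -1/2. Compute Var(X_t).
Var(X_t) = 2*exp(12*t)/3 - 2/3

The variance V(t) = Var(X_t) satisfies V'(t) = 2 a V(t) + c^2 with V(0) = 0 (drift coefficient is linear in X, diffusion is constant). With a = 6, c = 2*sqrt(2), the solution is
  V(t) = (c^2 / (2 a)) * (exp(2 a t) - 1)
       = ((2*sqrt(2))^2 / (2*6)) * (exp(12 t) - 1)
       = 2*exp(12*t)/3 - 2/3.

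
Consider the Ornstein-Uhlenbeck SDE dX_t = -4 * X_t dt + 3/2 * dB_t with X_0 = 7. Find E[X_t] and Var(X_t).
E[X_t] = 7*exp(-4*t); Var(X_t) = 9/32 - 9*exp(-8*t)/32

The OU SDE dX = -theta X dt + sigma dB admits the integrating factor exp(theta t): d(exp(theta t) X_t) = sigma exp(theta t) dB_t. Integrating from 0 to t:
  X_t = x_0 * exp(-theta t) + sigma * int_0^t exp(-theta (t-s)) dB_s.
The Itô integral has mean 0 and (by the Itô isometry) variance sigma^2 * int_0^t exp(-2 theta (t - s)) ds = sigma^2 * (1 - exp(-2 theta t)) / (2 theta).
With theta = 4, sigma = 3/2, x_0 = 7:
  E[X_t] = 7 * exp(-4 t) = 7*exp(-4*t)
  Var(X_t) = (3/2)^2 * (1 - exp(-2*4 t)) / (2 * 4) = 9/32 - 9*exp(-8*t)/32.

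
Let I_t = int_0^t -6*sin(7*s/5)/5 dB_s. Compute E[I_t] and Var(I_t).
E[I_t] = 0; Var(I_t) = 18*t/25 - 9*sin(14*t/5)/35

The Itô integral of a deterministic integrand f(s) has mean 0 because each increment f(s) * (B_{s+ds} - B_s) has mean 0. By the Itô isometry:
  Var( int_0^t f(s) dB_s ) = E[ (int_0^t f(s) dB_s)^2 ] = int_0^t f(s)^2 ds.
Here f(s) = -6*sin(7*s/5)/5, so f(s)^2 = 36*sin(7*s/5)^2/25. Integrate:
  int_0^t (36*sin(7*s/5)^2/25) ds = 18*t/25 - 9*sin(14*t/5)/35.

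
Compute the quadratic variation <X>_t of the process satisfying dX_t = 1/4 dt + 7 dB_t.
<X>_t = 49*t

For an Itô process dX_t = a(t) dt + b(t) dB_t, the quadratic variation is <X>_t = int_0^t b(s)^2 ds (the drift term does not contribute). Here b(s) = 7, so
  b(s)^2 = 49.
Integrating from 0 to t:
  <X>_t = int_0^t (49) ds = 49*t.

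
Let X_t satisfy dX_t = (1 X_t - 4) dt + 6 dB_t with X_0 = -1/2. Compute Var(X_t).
Var(X_t) = 18*exp(2*t) - 18

The variance V(t) = Var(X_t) satisfies V'(t) = 2 a V(t) + c^2 with V(0) = 0 (drift coefficient is linear in X, diffusion is constant). With a = 1, c = 6, the solution is
  V(t) = (c^2 / (2 a)) * (exp(2 a t) - 1)
       = (6^2 / (2*1)) * (exp(2 t) - 1)
       = 18*exp(2*t) - 18.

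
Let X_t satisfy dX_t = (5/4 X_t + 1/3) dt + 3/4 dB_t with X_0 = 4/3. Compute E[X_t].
E[X_t] = 8*exp(5*t/4)/5 - 4/15

Taking expectations and using E[dB_t] = 0, the mean m(t) = E[X_t] satisfies the ODE m'(t) = a m(t) + b with m(0) = x_0. With a = 5/4, b = 1/3, x_0 = 4/3, the solution is
  m(t) = x_0 * exp(a t) + (b/a) * (exp(a t) - 1)
       = (4/3) * exp((5/4) t) + ((1/3)/(5/4)) * (exp((5/4) t) - 1)
       = 8*exp(5*t/4)/5 - 4/15.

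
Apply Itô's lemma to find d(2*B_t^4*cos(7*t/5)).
d(2*B_t^4*cos(7*t/5)) = (B_t^2*(-14*B_t^2*sin(7*t/5)/5 + 12*cos(7*t/5))) dt + (8*B_t^3*cos(7*t/5)) dB_t

Itô's formula for f(t, x): d f(t, B_t) = (f_t + (1/2) f_xx) dt + f_x dB_t. Compute partials of f(t, x) = 2*x^4*cos(7*t/5):
  f_t(t,x)  = -14*x^4*sin(7*t/5)/5
  f_x(t,x)  = 8*x^3*cos(7*t/5)
  f_xx(t,x) = 24*x^2*cos(7*t/5)
Assemble drift = f_t + (1/2) f_xx = x^2*(-14*x^2*sin(7*t/5)/5 + 12*cos(7*t/5)) and diffusion = f_x = 8*x^3*cos(7*t/5). Substituting x = B_t:
  d(2*B_t^4*cos(7*t/5)) = (B_t^2*(-14*B_t^2*sin(7*t/5)/5 + 12*cos(7*t/5))) dt + (8*B_t^3*cos(7*t/5)) dB_t.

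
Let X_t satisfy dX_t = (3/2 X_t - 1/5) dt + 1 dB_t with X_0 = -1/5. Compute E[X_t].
E[X_t] = 2/15 - exp(3*t/2)/3

Taking expectations and using E[dB_t] = 0, the mean m(t) = E[X_t] satisfies the ODE m'(t) = a m(t) + b with m(0) = x_0. With a = 3/2, b = -1/5, x_0 = -1/5, the solution is
  m(t) = x_0 * exp(a t) + (b/a) * (exp(a t) - 1)
       = (-1/5) * exp((3/2) t) + ((-1/5)/(3/2)) * (exp((3/2) t) - 1)
       = 2/15 - exp(3*t/2)/3.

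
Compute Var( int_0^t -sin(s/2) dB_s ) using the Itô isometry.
Var = t/2 - sin(t)/2

The Itô integral of a deterministic integrand f(s) has mean 0 because each increment f(s) * (B_{s+ds} - B_s) has mean 0. By the Itô isometry:
  Var( int_0^t f(s) dB_s ) = E[ (int_0^t f(s) dB_s)^2 ] = int_0^t f(s)^2 ds.
Here f(s) = -sin(s/2), so f(s)^2 = sin(s/2)^2. Integrate:
  int_0^t (sin(s/2)^2) ds = t/2 - sin(t)/2.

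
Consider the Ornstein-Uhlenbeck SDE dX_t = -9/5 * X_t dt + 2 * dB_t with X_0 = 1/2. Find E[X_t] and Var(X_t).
E[X_t] = exp(-9*t/5)/2; Var(X_t) = 10/9 - 10*exp(-18*t/5)/9

The OU SDE dX = -theta X dt + sigma dB admits the integrating factor exp(theta t): d(exp(theta t) X_t) = sigma exp(theta t) dB_t. Integrating from 0 to t:
  X_t = x_0 * exp(-theta t) + sigma * int_0^t exp(-theta (t-s)) dB_s.
The Itô integral has mean 0 and (by the Itô isometry) variance sigma^2 * int_0^t exp(-2 theta (t - s)) ds = sigma^2 * (1 - exp(-2 theta t)) / (2 theta).
With theta = 9/5, sigma = 2, x_0 = 1/2:
  E[X_t] = 1/2 * exp(-9/5 t) = exp(-9*t/5)/2
  Var(X_t) = (2)^2 * (1 - exp(-2*9/5 t)) / (2 * 9/5) = 10/9 - 10*exp(-18*t/5)/9.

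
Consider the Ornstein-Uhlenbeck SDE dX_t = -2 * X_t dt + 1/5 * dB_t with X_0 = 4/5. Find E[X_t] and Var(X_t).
E[X_t] = 4*exp(-2*t)/5; Var(X_t) = 1/100 - exp(-4*t)/100

The OU SDE dX = -theta X dt + sigma dB admits the integrating factor exp(theta t): d(exp(theta t) X_t) = sigma exp(theta t) dB_t. Integrating from 0 to t:
  X_t = x_0 * exp(-theta t) + sigma * int_0^t exp(-theta (t-s)) dB_s.
The Itô integral has mean 0 and (by the Itô isometry) variance sigma^2 * int_0^t exp(-2 theta (t - s)) ds = sigma^2 * (1 - exp(-2 theta t)) / (2 theta).
With theta = 2, sigma = 1/5, x_0 = 4/5:
  E[X_t] = 4/5 * exp(-2 t) = 4*exp(-2*t)/5
  Var(X_t) = (1/5)^2 * (1 - exp(-2*2 t)) / (2 * 2) = 1/100 - exp(-4*t)/100.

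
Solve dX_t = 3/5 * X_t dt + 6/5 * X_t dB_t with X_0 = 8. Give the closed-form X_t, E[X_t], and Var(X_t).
X_t = 8 * exp((-3/25) t + (6/5) B_t); E[X_t] = 8*exp(3*t/5); Var(X_t) = 64*(exp(36*t/25) - 1)*exp(6*t/5)

For GBM dX = mu X dt + sigma X dB with X_0 = x_0, apply Itô to Y = log X: dY = (mu - sigma^2/2) dt + sigma dB, so Y_t = log(x_0) + (mu - sigma^2/2) t + sigma B_t and hence X_t = x_0 * exp((mu - sigma^2/2) t + sigma B_t).
With mu = 3/5, sigma = 6/5, x_0 = 8, this gives:
  X_t = 8 * exp((-3/25) * t + (6/5) * B_t).
Since sigma*B_t ~ Normal(0, sigma^2 t), E[exp(sigma*B_t)] = exp(sigma^2 t / 2); so E[X_t] = x_0 * exp((mu - sigma^2/2) t) * exp(sigma^2 t / 2) = x_0 * exp(mu t) = 8*exp(3*t/5).
Var(X_t) = E[X_t^2] - (E[X_t])^2 = x_0^2 * exp(2 mu t) * (exp(sigma^2 t) - 1) = 64*(exp(36*t/25) - 1)*exp(6*t/5).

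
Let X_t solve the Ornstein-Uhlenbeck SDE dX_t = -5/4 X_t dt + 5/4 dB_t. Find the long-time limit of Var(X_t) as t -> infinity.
lim Var(X_t) = 5/8

The OU SDE dX = -theta X dt + sigma dB admits the integrating factor exp(theta t): d(exp(theta t) X_t) = sigma exp(theta t) dB_t. Integrating from 0 to t gives X_t = x_0 * exp(-theta t) + sigma * int_0^t exp(-theta (t-s)) dB_s for any initial x_0. The Itô integral has variance (by the Itô isometry) sigma^2 * int_0^t exp(-2 theta (t - s)) ds = sigma^2 * (1 - exp(-2 theta t)) / (2 theta), independent of x_0.
With theta = 5/4, sigma = 5/4:
  Var(X_t) = (5/4)^2 * (1 - exp(-2*5/4 t)) / (2 * 5/4) = 5/8 - 5*exp(-5*t/2)/8.
As t -> infinity, exp(-2*5/4 t) -> 0, so the stationary variance is sigma^2 / (2 theta) = 5/8.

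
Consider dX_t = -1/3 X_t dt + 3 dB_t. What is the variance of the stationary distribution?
lim Var(X_t) = 27/2

The OU SDE dX = -theta X dt + sigma dB admits the integrating factor exp(theta t): d(exp(theta t) X_t) = sigma exp(theta t) dB_t. Integrating from 0 to t gives X_t = x_0 * exp(-theta t) + sigma * int_0^t exp(-theta (t-s)) dB_s for any initial x_0. The Itô integral has variance (by the Itô isometry) sigma^2 * int_0^t exp(-2 theta (t - s)) ds = sigma^2 * (1 - exp(-2 theta t)) / (2 theta), independent of x_0.
With theta = 1/3, sigma = 3:
  Var(X_t) = (3)^2 * (1 - exp(-2*1/3 t)) / (2 * 1/3) = 27/2 - 27*exp(-2*t/3)/2.
As t -> infinity, exp(-2*1/3 t) -> 0, so the stationary variance is sigma^2 / (2 theta) = 27/2.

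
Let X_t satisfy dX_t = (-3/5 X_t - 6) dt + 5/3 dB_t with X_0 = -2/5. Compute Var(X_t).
Var(X_t) = 125/54 - 125*exp(-6*t/5)/54

The variance V(t) = Var(X_t) satisfies V'(t) = 2 a V(t) + c^2 with V(0) = 0 (drift coefficient is linear in X, diffusion is constant). With a = -3/5, c = 5/3, the solution is
  V(t) = (c^2 / (2 a)) * (exp(2 a t) - 1)
       = ((5/3)^2 / (2*(-3/5))) * (exp((-6/5) t) - 1)
       = 125/54 - 125*exp(-6*t/5)/54.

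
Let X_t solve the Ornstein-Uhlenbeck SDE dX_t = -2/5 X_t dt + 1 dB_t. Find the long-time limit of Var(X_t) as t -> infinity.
lim Var(X_t) = 5/4

The OU SDE dX = -theta X dt + sigma dB admits the integrating factor exp(theta t): d(exp(theta t) X_t) = sigma exp(theta t) dB_t. Integrating from 0 to t gives X_t = x_0 * exp(-theta t) + sigma * int_0^t exp(-theta (t-s)) dB_s for any initial x_0. The Itô integral has variance (by the Itô isometry) sigma^2 * int_0^t exp(-2 theta (t - s)) ds = sigma^2 * (1 - exp(-2 theta t)) / (2 theta), independent of x_0.
With theta = 2/5, sigma = 1:
  Var(X_t) = (1)^2 * (1 - exp(-2*2/5 t)) / (2 * 2/5) = 5/4 - 5*exp(-4*t/5)/4.
As t -> infinity, exp(-2*2/5 t) -> 0, so the stationary variance is sigma^2 / (2 theta) = 5/4.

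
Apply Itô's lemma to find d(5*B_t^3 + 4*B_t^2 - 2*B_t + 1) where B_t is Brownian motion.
d(5*B_t^3 + 4*B_t^2 - 2*B_t + 1) = (15*B_t + 4) dt + (15*B_t^2 + 8*B_t - 2) dB_t

Itô's formula for f(B_t) gives d f(B_t) = f'(B_t) dB_t + (1/2) f''(B_t) dt. Compute derivatives of f(x) = 5*x^3 + 4*x^2 - 2*x + 1:
  f'(x)  = 15*x^2 + 8*x - 2
  f''(x) = 30*x + 8
Substitute x = B_t and multiply the f'' term by 1/2:
  drift     = (1/2) * (30*x + 8) evaluated at B_t = 15*B_t + 4
  diffusion = (15*x^2 + 8*x - 2) evaluated at B_t = 15*B_t^2 + 8*B_t - 2
Therefore d(5*B_t^3 + 4*B_t^2 - 2*B_t + 1) = (15*B_t + 4) dt + (15*B_t^2 + 8*B_t - 2) dB_t.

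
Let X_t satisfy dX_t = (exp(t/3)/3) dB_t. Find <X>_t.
<X>_t = exp(2*t/3)/6 - 1/6

For an Itô process dX_t = a(t) dt + b(t) dB_t, the quadratic variation is <X>_t = int_0^t b(s)^2 ds (the drift term does not contribute). Here b(s) = exp(s/3)/3, so
  b(s)^2 = exp(2*s/3)/9.
Integrating from 0 to t:
  <X>_t = int_0^t (exp(2*s/3)/9) ds = exp(2*t/3)/6 - 1/6.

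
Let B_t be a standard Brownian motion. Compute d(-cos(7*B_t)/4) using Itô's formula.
d(-cos(7*B_t)/4) = (49*cos(7*B_t)/8) dt + (7*sin(7*B_t)/4) dB_t

Itô's formula for f(B_t) gives d f(B_t) = f'(B_t) dB_t + (1/2) f''(B_t) dt. Compute derivatives of f(x) = -cos(7*x)/4:
  f'(x)  = 7*sin(7*x)/4
  f''(x) = 49*cos(7*x)/4
Substitute x = B_t and multiply the f'' term by 1/2:
  drift     = (1/2) * (49*cos(7*x)/4) evaluated at B_t = 49*cos(7*B_t)/8
  diffusion = (7*sin(7*x)/4) evaluated at B_t = 7*sin(7*B_t)/4
Therefore d(-cos(7*B_t)/4) = (49*cos(7*B_t)/8) dt + (7*sin(7*B_t)/4) dB_t.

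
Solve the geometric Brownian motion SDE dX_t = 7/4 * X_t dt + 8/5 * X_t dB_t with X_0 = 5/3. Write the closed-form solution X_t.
X_t = 5/3 * exp((47/100) * t + (8/5) * B_t)

For GBM dX = mu X dt + sigma X dB with X_0 = x_0, apply Itô to Y = log X: dY = (mu - sigma^2/2) dt + sigma dB, so Y_t = log(x_0) + (mu - sigma^2/2) t + sigma B_t and hence X_t = x_0 * exp((mu - sigma^2/2) t + sigma B_t).
With mu = 7/4, sigma = 8/5, x_0 = 5/3, this gives:
  X_t = 5/3 * exp((47/100) * t + (8/5) * B_t).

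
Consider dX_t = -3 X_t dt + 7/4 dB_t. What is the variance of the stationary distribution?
lim Var(X_t) = 49/96

The OU SDE dX = -theta X dt + sigma dB admits the integrating factor exp(theta t): d(exp(theta t) X_t) = sigma exp(theta t) dB_t. Integrating from 0 to t gives X_t = x_0 * exp(-theta t) + sigma * int_0^t exp(-theta (t-s)) dB_s for any initial x_0. The Itô integral has variance (by the Itô isometry) sigma^2 * int_0^t exp(-2 theta (t - s)) ds = sigma^2 * (1 - exp(-2 theta t)) / (2 theta), independent of x_0.
With theta = 3, sigma = 7/4:
  Var(X_t) = (7/4)^2 * (1 - exp(-2*3 t)) / (2 * 3) = 49/96 - 49*exp(-6*t)/96.
As t -> infinity, exp(-2*3 t) -> 0, so the stationary variance is sigma^2 / (2 theta) = 49/96.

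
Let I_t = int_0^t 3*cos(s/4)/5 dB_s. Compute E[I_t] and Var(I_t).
E[I_t] = 0; Var(I_t) = 9*t/50 + 9*sin(t/2)/25

The Itô integral of a deterministic integrand f(s) has mean 0 because each increment f(s) * (B_{s+ds} - B_s) has mean 0. By the Itô isometry:
  Var( int_0^t f(s) dB_s ) = E[ (int_0^t f(s) dB_s)^2 ] = int_0^t f(s)^2 ds.
Here f(s) = 3*cos(s/4)/5, so f(s)^2 = 9*cos(s/4)^2/25. Integrate:
  int_0^t (9*cos(s/4)^2/25) ds = 9*t/50 + 9*sin(t/2)/25.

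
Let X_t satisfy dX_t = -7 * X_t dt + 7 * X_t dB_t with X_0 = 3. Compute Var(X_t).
Var(X_t) = (9*exp(49*t) - 9)*exp(-14*t)

For GBM dX = mu X dt + sigma X dB with X_0 = x_0, apply Itô to Y = log X: dY = (mu - sigma^2/2) dt + sigma dB, so Y_t = log(x_0) + (mu - sigma^2/2) t + sigma B_t and hence X_t = x_0 * exp((mu - sigma^2/2) t + sigma B_t).
With mu = -7, sigma = 7, x_0 = 3, this gives:
  X_t = 3 * exp((-63/2) * t + (7) * B_t).
Since sigma*B_t ~ Normal(0, sigma^2 t), E[exp(sigma*B_t)] = exp(sigma^2 t / 2); so E[X_t] = x_0 * exp((mu - sigma^2/2) t) * exp(sigma^2 t / 2) = x_0 * exp(mu t) = 3*exp(-7*t).
Var(X_t) = E[X_t^2] - (E[X_t])^2 = x_0^2 * exp(2 mu t) * (exp(sigma^2 t) - 1) = (9*exp(49*t) - 9)*exp(-14*t).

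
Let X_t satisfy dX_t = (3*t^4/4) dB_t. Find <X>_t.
<X>_t = t^9/16

For an Itô process dX_t = a(t) dt + b(t) dB_t, the quadratic variation is <X>_t = int_0^t b(s)^2 ds (the drift term does not contribute). Here b(s) = 3*s^4/4, so
  b(s)^2 = 9*s^8/16.
Integrating from 0 to t:
  <X>_t = int_0^t (9*s^8/16) ds = t^9/16.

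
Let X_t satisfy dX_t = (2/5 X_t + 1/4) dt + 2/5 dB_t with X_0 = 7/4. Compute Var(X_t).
Var(X_t) = exp(4*t/5)/5 - 1/5

The variance V(t) = Var(X_t) satisfies V'(t) = 2 a V(t) + c^2 with V(0) = 0 (drift coefficient is linear in X, diffusion is constant). With a = 2/5, c = 2/5, the solution is
  V(t) = (c^2 / (2 a)) * (exp(2 a t) - 1)
       = ((2/5)^2 / (2*(2/5))) * (exp((4/5) t) - 1)
       = exp(4*t/5)/5 - 1/5.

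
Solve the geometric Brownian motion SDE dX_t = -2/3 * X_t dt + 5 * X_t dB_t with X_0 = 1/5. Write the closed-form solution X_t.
X_t = 1/5 * exp((-79/6) * t + (5) * B_t)

For GBM dX = mu X dt + sigma X dB with X_0 = x_0, apply Itô to Y = log X: dY = (mu - sigma^2/2) dt + sigma dB, so Y_t = log(x_0) + (mu - sigma^2/2) t + sigma B_t and hence X_t = x_0 * exp((mu - sigma^2/2) t + sigma B_t).
With mu = -2/3, sigma = 5, x_0 = 1/5, this gives:
  X_t = 1/5 * exp((-79/6) * t + (5) * B_t).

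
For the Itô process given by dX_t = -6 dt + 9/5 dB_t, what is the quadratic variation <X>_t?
<X>_t = 81*t/25

For an Itô process dX_t = a(t) dt + b(t) dB_t, the quadratic variation is <X>_t = int_0^t b(s)^2 ds (the drift term does not contribute). Here b(s) = 9/5, so
  b(s)^2 = 81/25.
Integrating from 0 to t:
  <X>_t = int_0^t (81/25) ds = 81*t/25.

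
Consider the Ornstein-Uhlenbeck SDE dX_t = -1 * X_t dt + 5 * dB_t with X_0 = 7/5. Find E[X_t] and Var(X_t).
E[X_t] = 7*exp(-t)/5; Var(X_t) = 25/2 - 25*exp(-2*t)/2

The OU SDE dX = -theta X dt + sigma dB admits the integrating factor exp(theta t): d(exp(theta t) X_t) = sigma exp(theta t) dB_t. Integrating from 0 to t:
  X_t = x_0 * exp(-theta t) + sigma * int_0^t exp(-theta (t-s)) dB_s.
The Itô integral has mean 0 and (by the Itô isometry) variance sigma^2 * int_0^t exp(-2 theta (t - s)) ds = sigma^2 * (1 - exp(-2 theta t)) / (2 theta).
With theta = 1, sigma = 5, x_0 = 7/5:
  E[X_t] = 7/5 * exp(-1 t) = 7*exp(-t)/5
  Var(X_t) = (5)^2 * (1 - exp(-2*1 t)) / (2 * 1) = 25/2 - 25*exp(-2*t)/2.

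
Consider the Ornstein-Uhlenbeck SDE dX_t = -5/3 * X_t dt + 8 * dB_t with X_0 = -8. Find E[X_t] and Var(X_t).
E[X_t] = -8*exp(-5*t/3); Var(X_t) = 96/5 - 96*exp(-10*t/3)/5

The OU SDE dX = -theta X dt + sigma dB admits the integrating factor exp(theta t): d(exp(theta t) X_t) = sigma exp(theta t) dB_t. Integrating from 0 to t:
  X_t = x_0 * exp(-theta t) + sigma * int_0^t exp(-theta (t-s)) dB_s.
The Itô integral has mean 0 and (by the Itô isometry) variance sigma^2 * int_0^t exp(-2 theta (t - s)) ds = sigma^2 * (1 - exp(-2 theta t)) / (2 theta).
With theta = 5/3, sigma = 8, x_0 = -8:
  E[X_t] = -8 * exp(-5/3 t) = -8*exp(-5*t/3)
  Var(X_t) = (8)^2 * (1 - exp(-2*5/3 t)) / (2 * 5/3) = 96/5 - 96*exp(-10*t/3)/5.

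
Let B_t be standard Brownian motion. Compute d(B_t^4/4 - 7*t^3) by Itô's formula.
d(B_t^4/4 - 7*t^3) = (3*B_t^2/2 - 21*t^2) dt + (B_t^3) dB_t

Itô's formula for f(t, x): d f(t, B_t) = (f_t + (1/2) f_xx) dt + f_x dB_t. Compute partials of f(t, x) = -7*t^3 + x^4/4:
  f_t(t,x)  = -21*t^2
  f_x(t,x)  = x^3
  f_xx(t,x) = 3*x^2
Assemble drift = f_t + (1/2) f_xx = -21*t^2 + 3*x^2/2 and diffusion = f_x = x^3. Substituting x = B_t:
  d(B_t^4/4 - 7*t^3) = (3*B_t^2/2 - 21*t^2) dt + (B_t^3) dB_t.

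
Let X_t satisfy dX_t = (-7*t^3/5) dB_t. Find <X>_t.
<X>_t = 7*t^7/25

For an Itô process dX_t = a(t) dt + b(t) dB_t, the quadratic variation is <X>_t = int_0^t b(s)^2 ds (the drift term does not contribute). Here b(s) = -7*s^3/5, so
  b(s)^2 = 49*s^6/25.
Integrating from 0 to t:
  <X>_t = int_0^t (49*s^6/25) ds = 7*t^7/25.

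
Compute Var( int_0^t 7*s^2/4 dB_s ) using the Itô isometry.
Var = 49*t^5/80

The Itô integral of a deterministic integrand f(s) has mean 0 because each increment f(s) * (B_{s+ds} - B_s) has mean 0. By the Itô isometry:
  Var( int_0^t f(s) dB_s ) = E[ (int_0^t f(s) dB_s)^2 ] = int_0^t f(s)^2 ds.
Here f(s) = 7*s^2/4, so f(s)^2 = 49*s^4/16. Integrate:
  int_0^t (49*s^4/16) ds = 49*t^5/80.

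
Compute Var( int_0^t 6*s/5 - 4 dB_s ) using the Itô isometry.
Var = 4*t*(3*t^2 - 30*t + 100)/25

The Itô integral of a deterministic integrand f(s) has mean 0 because each increment f(s) * (B_{s+ds} - B_s) has mean 0. By the Itô isometry:
  Var( int_0^t f(s) dB_s ) = E[ (int_0^t f(s) dB_s)^2 ] = int_0^t f(s)^2 ds.
Here f(s) = 6*s/5 - 4, so f(s)^2 = 4*(3*s - 10)^2/25. Integrate:
  int_0^t (4*(3*s - 10)^2/25) ds = 4*t*(3*t^2 - 30*t + 100)/25.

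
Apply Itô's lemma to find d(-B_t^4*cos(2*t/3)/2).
d(-B_t^4*cos(2*t/3)/2) = (B_t^2*(B_t^2*sin(2*t/3) - 9*cos(2*t/3))/3) dt + (-2*B_t^3*cos(2*t/3)) dB_t

Itô's formula for f(t, x): d f(t, B_t) = (f_t + (1/2) f_xx) dt + f_x dB_t. Compute partials of f(t, x) = -x^4*cos(2*t/3)/2:
  f_t(t,x)  = x^4*sin(2*t/3)/3
  f_x(t,x)  = -2*x^3*cos(2*t/3)
  f_xx(t,x) = -6*x^2*cos(2*t/3)
Assemble drift = f_t + (1/2) f_xx = x^2*(x^2*sin(2*t/3) - 9*cos(2*t/3))/3 and diffusion = f_x = -2*x^3*cos(2*t/3). Substituting x = B_t:
  d(-B_t^4*cos(2*t/3)/2) = (B_t^2*(B_t^2*sin(2*t/3) - 9*cos(2*t/3))/3) dt + (-2*B_t^3*cos(2*t/3)) dB_t.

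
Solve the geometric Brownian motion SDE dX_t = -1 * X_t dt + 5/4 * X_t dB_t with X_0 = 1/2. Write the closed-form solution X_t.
X_t = 1/2 * exp((-57/32) * t + (5/4) * B_t)

For GBM dX = mu X dt + sigma X dB with X_0 = x_0, apply Itô to Y = log X: dY = (mu - sigma^2/2) dt + sigma dB, so Y_t = log(x_0) + (mu - sigma^2/2) t + sigma B_t and hence X_t = x_0 * exp((mu - sigma^2/2) t + sigma B_t).
With mu = -1, sigma = 5/4, x_0 = 1/2, this gives:
  X_t = 1/2 * exp((-57/32) * t + (5/4) * B_t).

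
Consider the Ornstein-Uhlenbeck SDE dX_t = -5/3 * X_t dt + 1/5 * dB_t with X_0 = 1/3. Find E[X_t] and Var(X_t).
E[X_t] = exp(-5*t/3)/3; Var(X_t) = 3/250 - 3*exp(-10*t/3)/250

The OU SDE dX = -theta X dt + sigma dB admits the integrating factor exp(theta t): d(exp(theta t) X_t) = sigma exp(theta t) dB_t. Integrating from 0 to t:
  X_t = x_0 * exp(-theta t) + sigma * int_0^t exp(-theta (t-s)) dB_s.
The Itô integral has mean 0 and (by the Itô isometry) variance sigma^2 * int_0^t exp(-2 theta (t - s)) ds = sigma^2 * (1 - exp(-2 theta t)) / (2 theta).
With theta = 5/3, sigma = 1/5, x_0 = 1/3:
  E[X_t] = 1/3 * exp(-5/3 t) = exp(-5*t/3)/3
  Var(X_t) = (1/5)^2 * (1 - exp(-2*5/3 t)) / (2 * 5/3) = 3/250 - 3*exp(-10*t/3)/250.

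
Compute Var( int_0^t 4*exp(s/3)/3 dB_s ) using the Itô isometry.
Var = 8*exp(2*t/3)/3 - 8/3

The Itô integral of a deterministic integrand f(s) has mean 0 because each increment f(s) * (B_{s+ds} - B_s) has mean 0. By the Itô isometry:
  Var( int_0^t f(s) dB_s ) = E[ (int_0^t f(s) dB_s)^2 ] = int_0^t f(s)^2 ds.
Here f(s) = 4*exp(s/3)/3, so f(s)^2 = 16*exp(2*s/3)/9. Integrate:
  int_0^t (16*exp(2*s/3)/9) ds = 8*exp(2*t/3)/3 - 8/3.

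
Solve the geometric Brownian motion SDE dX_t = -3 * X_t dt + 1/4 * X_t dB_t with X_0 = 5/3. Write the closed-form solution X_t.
X_t = 5/3 * exp((-97/32) * t + (1/4) * B_t)

For GBM dX = mu X dt + sigma X dB with X_0 = x_0, apply Itô to Y = log X: dY = (mu - sigma^2/2) dt + sigma dB, so Y_t = log(x_0) + (mu - sigma^2/2) t + sigma B_t and hence X_t = x_0 * exp((mu - sigma^2/2) t + sigma B_t).
With mu = -3, sigma = 1/4, x_0 = 5/3, this gives:
  X_t = 5/3 * exp((-97/32) * t + (1/4) * B_t).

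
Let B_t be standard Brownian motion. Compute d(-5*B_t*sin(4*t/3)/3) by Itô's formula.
d(-5*B_t*sin(4*t/3)/3) = (-20*B_t*cos(4*t/3)/9) dt + (-5*sin(4*t/3)/3) dB_t

Itô's formula for f(t, x): d f(t, B_t) = (f_t + (1/2) f_xx) dt + f_x dB_t. Compute partials of f(t, x) = -5*x*sin(4*t/3)/3:
  f_t(t,x)  = -20*x*cos(4*t/3)/9
  f_x(t,x)  = -5*sin(4*t/3)/3
  f_xx(t,x) = 0
Assemble drift = f_t + (1/2) f_xx = -20*x*cos(4*t/3)/9 and diffusion = f_x = -5*sin(4*t/3)/3. Substituting x = B_t:
  d(-5*B_t*sin(4*t/3)/3) = (-20*B_t*cos(4*t/3)/9) dt + (-5*sin(4*t/3)/3) dB_t.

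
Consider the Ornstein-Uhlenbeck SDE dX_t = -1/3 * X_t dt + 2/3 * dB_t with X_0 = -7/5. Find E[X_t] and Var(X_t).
E[X_t] = -7*exp(-t/3)/5; Var(X_t) = 2/3 - 2*exp(-2*t/3)/3

The OU SDE dX = -theta X dt + sigma dB admits the integrating factor exp(theta t): d(exp(theta t) X_t) = sigma exp(theta t) dB_t. Integrating from 0 to t:
  X_t = x_0 * exp(-theta t) + sigma * int_0^t exp(-theta (t-s)) dB_s.
The Itô integral has mean 0 and (by the Itô isometry) variance sigma^2 * int_0^t exp(-2 theta (t - s)) ds = sigma^2 * (1 - exp(-2 theta t)) / (2 theta).
With theta = 1/3, sigma = 2/3, x_0 = -7/5:
  E[X_t] = -7/5 * exp(-1/3 t) = -7*exp(-t/3)/5
  Var(X_t) = (2/3)^2 * (1 - exp(-2*1/3 t)) / (2 * 1/3) = 2/3 - 2*exp(-2*t/3)/3.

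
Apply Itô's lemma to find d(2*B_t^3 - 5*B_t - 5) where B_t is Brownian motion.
d(2*B_t^3 - 5*B_t - 5) = (6*B_t) dt + (6*B_t^2 - 5) dB_t

Itô's formula for f(B_t) gives d f(B_t) = f'(B_t) dB_t + (1/2) f''(B_t) dt. Compute derivatives of f(x) = 2*x^3 - 5*x - 5:
  f'(x)  = 6*x^2 - 5
  f''(x) = 12*x
Substitute x = B_t and multiply the f'' term by 1/2:
  drift     = (1/2) * (12*x) evaluated at B_t = 6*B_t
  diffusion = (6*x^2 - 5) evaluated at B_t = 6*B_t^2 - 5
Therefore d(2*B_t^3 - 5*B_t - 5) = (6*B_t) dt + (6*B_t^2 - 5) dB_t.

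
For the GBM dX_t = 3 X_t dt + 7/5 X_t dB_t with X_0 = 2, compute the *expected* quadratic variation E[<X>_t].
E[<X>_t] = 196*exp(199*t/25)/199 - 196/199

<X>_t = int_0^t ((7/5) * X_s)^2 ds. Taking expectation inside the integral: E[<X>_t] = (7/5)^2 * int_0^t E[X_s^2] ds. For GBM, E[X_s^2] = x_0^2 * exp((2 mu + sigma^2) s). Integrating:
  E[<X>_t] = (7/5)^2 * 2^2 * (exp((2*3 + (7/5)^2) t) - 1) / (2*3 + (7/5)^2)
           = (7/5)^2 * 2^2 * (exp((199/25) t) - 1) / (199/25) = 196*exp(199*t/25)/199 - 196/199.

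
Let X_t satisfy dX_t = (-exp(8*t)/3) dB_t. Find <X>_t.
<X>_t = exp(16*t)/144 - 1/144

For an Itô process dX_t = a(t) dt + b(t) dB_t, the quadratic variation is <X>_t = int_0^t b(s)^2 ds (the drift term does not contribute). Here b(s) = -exp(8*s)/3, so
  b(s)^2 = exp(16*s)/9.
Integrating from 0 to t:
  <X>_t = int_0^t (exp(16*s)/9) ds = exp(16*t)/144 - 1/144.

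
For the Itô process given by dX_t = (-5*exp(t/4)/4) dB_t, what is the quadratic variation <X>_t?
<X>_t = 25*exp(t/2)/8 - 25/8

For an Itô process dX_t = a(t) dt + b(t) dB_t, the quadratic variation is <X>_t = int_0^t b(s)^2 ds (the drift term does not contribute). Here b(s) = -5*exp(s/4)/4, so
  b(s)^2 = 25*exp(s/2)/16.
Integrating from 0 to t:
  <X>_t = int_0^t (25*exp(s/2)/16) ds = 25*exp(t/2)/8 - 25/8.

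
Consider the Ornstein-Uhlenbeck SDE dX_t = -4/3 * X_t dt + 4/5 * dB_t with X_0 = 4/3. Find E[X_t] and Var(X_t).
E[X_t] = 4*exp(-4*t/3)/3; Var(X_t) = 6/25 - 6*exp(-8*t/3)/25

The OU SDE dX = -theta X dt + sigma dB admits the integrating factor exp(theta t): d(exp(theta t) X_t) = sigma exp(theta t) dB_t. Integrating from 0 to t:
  X_t = x_0 * exp(-theta t) + sigma * int_0^t exp(-theta (t-s)) dB_s.
The Itô integral has mean 0 and (by the Itô isometry) variance sigma^2 * int_0^t exp(-2 theta (t - s)) ds = sigma^2 * (1 - exp(-2 theta t)) / (2 theta).
With theta = 4/3, sigma = 4/5, x_0 = 4/3:
  E[X_t] = 4/3 * exp(-4/3 t) = 4*exp(-4*t/3)/3
  Var(X_t) = (4/5)^2 * (1 - exp(-2*4/3 t)) / (2 * 4/3) = 6/25 - 6*exp(-8*t/3)/25.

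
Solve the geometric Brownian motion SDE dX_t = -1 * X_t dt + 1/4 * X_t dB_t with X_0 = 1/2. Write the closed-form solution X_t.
X_t = 1/2 * exp((-33/32) * t + (1/4) * B_t)

For GBM dX = mu X dt + sigma X dB with X_0 = x_0, apply Itô to Y = log X: dY = (mu - sigma^2/2) dt + sigma dB, so Y_t = log(x_0) + (mu - sigma^2/2) t + sigma B_t and hence X_t = x_0 * exp((mu - sigma^2/2) t + sigma B_t).
With mu = -1, sigma = 1/4, x_0 = 1/2, this gives:
  X_t = 1/2 * exp((-33/32) * t + (1/4) * B_t).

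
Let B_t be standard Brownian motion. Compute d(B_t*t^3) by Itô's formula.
d(B_t*t^3) = (3*B_t*t^2) dt + (t^3) dB_t

Itô's formula for f(t, x): d f(t, B_t) = (f_t + (1/2) f_xx) dt + f_x dB_t. Compute partials of f(t, x) = t^3*x:
  f_t(t,x)  = 3*t^2*x
  f_x(t,x)  = t^3
  f_xx(t,x) = 0
Assemble drift = f_t + (1/2) f_xx = 3*t^2*x and diffusion = f_x = t^3. Substituting x = B_t:
  d(B_t*t^3) = (3*B_t*t^2) dt + (t^3) dB_t.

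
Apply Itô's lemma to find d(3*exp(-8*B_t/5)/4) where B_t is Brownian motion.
d(3*exp(-8*B_t/5)/4) = (24*exp(-8*B_t/5)/25) dt + (-6*exp(-8*B_t/5)/5) dB_t

Itô's formula for f(B_t) gives d f(B_t) = f'(B_t) dB_t + (1/2) f''(B_t) dt. Compute derivatives of f(x) = 3*exp(-8*x/5)/4:
  f'(x)  = -6*exp(-8*x/5)/5
  f''(x) = 48*exp(-8*x/5)/25
Substitute x = B_t and multiply the f'' term by 1/2:
  drift     = (1/2) * (48*exp(-8*x/5)/25) evaluated at B_t = 24*exp(-8*B_t/5)/25
  diffusion = (-6*exp(-8*x/5)/5) evaluated at B_t = -6*exp(-8*B_t/5)/5
Therefore d(3*exp(-8*B_t/5)/4) = (24*exp(-8*B_t/5)/25) dt + (-6*exp(-8*B_t/5)/5) dB_t.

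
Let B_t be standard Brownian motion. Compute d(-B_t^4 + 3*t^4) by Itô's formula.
d(-B_t^4 + 3*t^4) = (-6*B_t^2 + 12*t^3) dt + (-4*B_t^3) dB_t

Itô's formula for f(t, x): d f(t, B_t) = (f_t + (1/2) f_xx) dt + f_x dB_t. Compute partials of f(t, x) = 3*t^4 - x^4:
  f_t(t,x)  = 12*t^3
  f_x(t,x)  = -4*x^3
  f_xx(t,x) = -12*x^2
Assemble drift = f_t + (1/2) f_xx = 12*t^3 - 6*x^2 and diffusion = f_x = -4*x^3. Substituting x = B_t:
  d(-B_t^4 + 3*t^4) = (-6*B_t^2 + 12*t^3) dt + (-4*B_t^3) dB_t.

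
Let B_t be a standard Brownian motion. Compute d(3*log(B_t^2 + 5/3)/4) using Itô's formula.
d(3*log(B_t^2 + 5/3)/4) = (9*(5 - 3*B_t^2)/(4*(3*B_t^2 + 5)^2)) dt + (9*B_t/(2*(3*B_t^2 + 5))) dB_t

Itô's formula for f(B_t) gives d f(B_t) = f'(B_t) dB_t + (1/2) f''(B_t) dt. Compute derivatives of f(x) = 3*log(x^2 + 5/3)/4:
  f'(x)  = 9*x/(2*(3*x^2 + 5))
  f''(x) = 9*(5 - 3*x^2)/(2*(3*x^2 + 5)^2)
Substitute x = B_t and multiply the f'' term by 1/2:
  drift     = (1/2) * (9*(5 - 3*x^2)/(2*(3*x^2 + 5)^2)) evaluated at B_t = 9*(5 - 3*B_t^2)/(4*(3*B_t^2 + 5)^2)
  diffusion = (9*x/(2*(3*x^2 + 5))) evaluated at B_t = 9*B_t/(2*(3*B_t^2 + 5))
Therefore d(3*log(B_t^2 + 5/3)/4) = (9*(5 - 3*B_t^2)/(4*(3*B_t^2 + 5)^2)) dt + (9*B_t/(2*(3*B_t^2 + 5))) dB_t.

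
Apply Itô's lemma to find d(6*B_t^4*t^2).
d(6*B_t^4*t^2) = (12*B_t^2*t*(B_t^2 + 3*t)) dt + (24*B_t^3*t^2) dB_t

Itô's formula for f(t, x): d f(t, B_t) = (f_t + (1/2) f_xx) dt + f_x dB_t. Compute partials of f(t, x) = 6*t^2*x^4:
  f_t(t,x)  = 12*t*x^4
  f_x(t,x)  = 24*t^2*x^3
  f_xx(t,x) = 72*t^2*x^2
Assemble drift = f_t + (1/2) f_xx = 12*t*x^2*(3*t + x^2) and diffusion = f_x = 24*t^2*x^3. Substituting x = B_t:
  d(6*B_t^4*t^2) = (12*B_t^2*t*(B_t^2 + 3*t)) dt + (24*B_t^3*t^2) dB_t.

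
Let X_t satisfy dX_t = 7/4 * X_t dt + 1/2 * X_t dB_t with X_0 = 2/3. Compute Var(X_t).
Var(X_t) = 4*(exp(t/4) - 1)*exp(7*t/2)/9

For GBM dX = mu X dt + sigma X dB with X_0 = x_0, apply Itô to Y = log X: dY = (mu - sigma^2/2) dt + sigma dB, so Y_t = log(x_0) + (mu - sigma^2/2) t + sigma B_t and hence X_t = x_0 * exp((mu - sigma^2/2) t + sigma B_t).
With mu = 7/4, sigma = 1/2, x_0 = 2/3, this gives:
  X_t = 2/3 * exp((13/8) * t + (1/2) * B_t).
Since sigma*B_t ~ Normal(0, sigma^2 t), E[exp(sigma*B_t)] = exp(sigma^2 t / 2); so E[X_t] = x_0 * exp((mu - sigma^2/2) t) * exp(sigma^2 t / 2) = x_0 * exp(mu t) = 2*exp(7*t/4)/3.
Var(X_t) = E[X_t^2] - (E[X_t])^2 = x_0^2 * exp(2 mu t) * (exp(sigma^2 t) - 1) = 4*(exp(t/4) - 1)*exp(7*t/2)/9.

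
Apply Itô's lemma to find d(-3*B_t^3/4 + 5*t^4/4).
d(-3*B_t^3/4 + 5*t^4/4) = (-9*B_t/4 + 5*t^3) dt + (-9*B_t^2/4) dB_t

Itô's formula for f(t, x): d f(t, B_t) = (f_t + (1/2) f_xx) dt + f_x dB_t. Compute partials of f(t, x) = 5*t^4/4 - 3*x^3/4:
  f_t(t,x)  = 5*t^3
  f_x(t,x)  = -9*x^2/4
  f_xx(t,x) = -9*x/2
Assemble drift = f_t + (1/2) f_xx = 5*t^3 - 9*x/4 and diffusion = f_x = -9*x^2/4. Substituting x = B_t:
  d(-3*B_t^3/4 + 5*t^4/4) = (-9*B_t/4 + 5*t^3) dt + (-9*B_t^2/4) dB_t.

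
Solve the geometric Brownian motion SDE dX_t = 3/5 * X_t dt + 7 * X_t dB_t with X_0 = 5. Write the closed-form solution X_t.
X_t = 5 * exp((-239/10) * t + (7) * B_t)

For GBM dX = mu X dt + sigma X dB with X_0 = x_0, apply Itô to Y = log X: dY = (mu - sigma^2/2) dt + sigma dB, so Y_t = log(x_0) + (mu - sigma^2/2) t + sigma B_t and hence X_t = x_0 * exp((mu - sigma^2/2) t + sigma B_t).
With mu = 3/5, sigma = 7, x_0 = 5, this gives:
  X_t = 5 * exp((-239/10) * t + (7) * B_t).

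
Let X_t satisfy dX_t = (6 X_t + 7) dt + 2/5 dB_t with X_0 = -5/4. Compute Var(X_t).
Var(X_t) = exp(12*t)/75 - 1/75

The variance V(t) = Var(X_t) satisfies V'(t) = 2 a V(t) + c^2 with V(0) = 0 (drift coefficient is linear in X, diffusion is constant). With a = 6, c = 2/5, the solution is
  V(t) = (c^2 / (2 a)) * (exp(2 a t) - 1)
       = ((2/5)^2 / (2*6)) * (exp(12 t) - 1)
       = exp(12*t)/75 - 1/75.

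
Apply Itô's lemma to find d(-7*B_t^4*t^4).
d(-7*B_t^4*t^4) = (B_t^2*t^3*(-28*B_t^2 - 42*t)) dt + (-28*B_t^3*t^4) dB_t

Itô's formula for f(t, x): d f(t, B_t) = (f_t + (1/2) f_xx) dt + f_x dB_t. Compute partials of f(t, x) = -7*t^4*x^4:
  f_t(t,x)  = -28*t^3*x^4
  f_x(t,x)  = -28*t^4*x^3
  f_xx(t,x) = -84*t^4*x^2
Assemble drift = f_t + (1/2) f_xx = t^3*x^2*(-42*t - 28*x^2) and diffusion = f_x = -28*t^4*x^3. Substituting x = B_t:
  d(-7*B_t^4*t^4) = (B_t^2*t^3*(-28*B_t^2 - 42*t)) dt + (-28*B_t^3*t^4) dB_t.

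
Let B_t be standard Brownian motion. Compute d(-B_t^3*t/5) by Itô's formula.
d(-B_t^3*t/5) = (B_t*(-B_t^2 - 3*t)/5) dt + (-3*B_t^2*t/5) dB_t

Itô's formula for f(t, x): d f(t, B_t) = (f_t + (1/2) f_xx) dt + f_x dB_t. Compute partials of f(t, x) = -t*x^3/5:
  f_t(t,x)  = -x^3/5
  f_x(t,x)  = -3*t*x^2/5
  f_xx(t,x) = -6*t*x/5
Assemble drift = f_t + (1/2) f_xx = x*(-3*t - x^2)/5 and diffusion = f_x = -3*t*x^2/5. Substituting x = B_t:
  d(-B_t^3*t/5) = (B_t*(-B_t^2 - 3*t)/5) dt + (-3*B_t^2*t/5) dB_t.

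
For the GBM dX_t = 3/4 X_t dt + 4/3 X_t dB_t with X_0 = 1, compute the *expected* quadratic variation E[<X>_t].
E[<X>_t] = 32*exp(59*t/18)/59 - 32/59

<X>_t = int_0^t ((4/3) * X_s)^2 ds. Taking expectation inside the integral: E[<X>_t] = (4/3)^2 * int_0^t E[X_s^2] ds. For GBM, E[X_s^2] = x_0^2 * exp((2 mu + sigma^2) s). Integrating:
  E[<X>_t] = (4/3)^2 * 1^2 * (exp((2*(3/4) + (4/3)^2) t) - 1) / (2*(3/4) + (4/3)^2)
           = (4/3)^2 * 1^2 * (exp((59/18) t) - 1) / (59/18) = 32*exp(59*t/18)/59 - 32/59.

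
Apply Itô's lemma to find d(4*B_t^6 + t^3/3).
d(4*B_t^6 + t^3/3) = (60*B_t^4 + t^2) dt + (24*B_t^5) dB_t

Itô's formula for f(t, x): d f(t, B_t) = (f_t + (1/2) f_xx) dt + f_x dB_t. Compute partials of f(t, x) = t^3/3 + 4*x^6:
  f_t(t,x)  = t^2
  f_x(t,x)  = 24*x^5
  f_xx(t,x) = 120*x^4
Assemble drift = f_t + (1/2) f_xx = t^2 + 60*x^4 and diffusion = f_x = 24*x^5. Substituting x = B_t:
  d(4*B_t^6 + t^3/3) = (60*B_t^4 + t^2) dt + (24*B_t^5) dB_t.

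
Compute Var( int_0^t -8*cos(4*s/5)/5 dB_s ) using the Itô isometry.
Var = 32*t/25 + 8*sin(4*t/5)*cos(4*t/5)/5

The Itô integral of a deterministic integrand f(s) has mean 0 because each increment f(s) * (B_{s+ds} - B_s) has mean 0. By the Itô isometry:
  Var( int_0^t f(s) dB_s ) = E[ (int_0^t f(s) dB_s)^2 ] = int_0^t f(s)^2 ds.
Here f(s) = -8*cos(4*s/5)/5, so f(s)^2 = 64*cos(4*s/5)^2/25. Integrate:
  int_0^t (64*cos(4*s/5)^2/25) ds = 32*t/25 + 8*sin(4*t/5)*cos(4*t/5)/5.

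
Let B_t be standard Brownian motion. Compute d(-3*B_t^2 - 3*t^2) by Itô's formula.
d(-3*B_t^2 - 3*t^2) = (-6*t - 3) dt + (-6*B_t) dB_t

Itô's formula for f(t, x): d f(t, B_t) = (f_t + (1/2) f_xx) dt + f_x dB_t. Compute partials of f(t, x) = -3*t^2 - 3*x^2:
  f_t(t,x)  = -6*t
  f_x(t,x)  = -6*x
  f_xx(t,x) = -6
Assemble drift = f_t + (1/2) f_xx = -6*t - 3 and diffusion = f_x = -6*x. Substituting x = B_t:
  d(-3*B_t^2 - 3*t^2) = (-6*t - 3) dt + (-6*B_t) dB_t.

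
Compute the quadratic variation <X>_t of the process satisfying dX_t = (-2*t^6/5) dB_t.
<X>_t = 4*t^13/325

For an Itô process dX_t = a(t) dt + b(t) dB_t, the quadratic variation is <X>_t = int_0^t b(s)^2 ds (the drift term does not contribute). Here b(s) = -2*s^6/5, so
  b(s)^2 = 4*s^12/25.
Integrating from 0 to t:
  <X>_t = int_0^t (4*s^12/25) ds = 4*t^13/325.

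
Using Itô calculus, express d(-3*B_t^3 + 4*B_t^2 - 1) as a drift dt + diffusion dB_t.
d(-3*B_t^3 + 4*B_t^2 - 1) = (4 - 9*B_t) dt + (B_t*(8 - 9*B_t)) dB_t

Itô's formula for f(B_t) gives d f(B_t) = f'(B_t) dB_t + (1/2) f''(B_t) dt. Compute derivatives of f(x) = -3*x^3 + 4*x^2 - 1:
  f'(x)  = x*(8 - 9*x)
  f''(x) = 8 - 18*x
Substitute x = B_t and multiply the f'' term by 1/2:
  drift     = (1/2) * (8 - 18*x) evaluated at B_t = 4 - 9*B_t
  diffusion = (x*(8 - 9*x)) evaluated at B_t = B_t*(8 - 9*B_t)
Therefore d(-3*B_t^3 + 4*B_t^2 - 1) = (4 - 9*B_t) dt + (B_t*(8 - 9*B_t)) dB_t.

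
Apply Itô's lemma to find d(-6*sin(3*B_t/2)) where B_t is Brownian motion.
d(-6*sin(3*B_t/2)) = (27*sin(3*B_t/2)/4) dt + (-9*cos(3*B_t/2)) dB_t

Itô's formula for f(B_t) gives d f(B_t) = f'(B_t) dB_t + (1/2) f''(B_t) dt. Compute derivatives of f(x) = -6*sin(3*x/2):
  f'(x)  = -9*cos(3*x/2)
  f''(x) = 27*sin(3*x/2)/2
Substitute x = B_t and multiply the f'' term by 1/2:
  drift     = (1/2) * (27*sin(3*x/2)/2) evaluated at B_t = 27*sin(3*B_t/2)/4
  diffusion = (-9*cos(3*x/2)) evaluated at B_t = -9*cos(3*B_t/2)
Therefore d(-6*sin(3*B_t/2)) = (27*sin(3*B_t/2)/4) dt + (-9*cos(3*B_t/2)) dB_t.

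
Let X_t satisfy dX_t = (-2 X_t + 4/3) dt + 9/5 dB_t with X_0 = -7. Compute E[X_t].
E[X_t] = 2/3 - 23*exp(-2*t)/3

Taking expectations and using E[dB_t] = 0, the mean m(t) = E[X_t] satisfies the ODE m'(t) = a m(t) + b with m(0) = x_0. With a = -2, b = 4/3, x_0 = -7, the solution is
  m(t) = x_0 * exp(a t) + (b/a) * (exp(a t) - 1)
       = (-7) * exp((-2) t) + ((4/3)/(-2)) * (exp((-2) t) - 1)
       = 2/3 - 23*exp(-2*t)/3.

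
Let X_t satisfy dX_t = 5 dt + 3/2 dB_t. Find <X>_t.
<X>_t = 9*t/4

For an Itô process dX_t = a(t) dt + b(t) dB_t, the quadratic variation is <X>_t = int_0^t b(s)^2 ds (the drift term does not contribute). Here b(s) = 3/2, so
  b(s)^2 = 9/4.
Integrating from 0 to t:
  <X>_t = int_0^t (9/4) ds = 9*t/4.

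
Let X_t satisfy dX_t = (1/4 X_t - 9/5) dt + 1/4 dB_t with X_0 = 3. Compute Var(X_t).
Var(X_t) = exp(t/2)/8 - 1/8

The variance V(t) = Var(X_t) satisfies V'(t) = 2 a V(t) + c^2 with V(0) = 0 (drift coefficient is linear in X, diffusion is constant). With a = 1/4, c = 1/4, the solution is
  V(t) = (c^2 / (2 a)) * (exp(2 a t) - 1)
       = ((1/4)^2 / (2*(1/4))) * (exp((1/2) t) - 1)
       = exp(t/2)/8 - 1/8.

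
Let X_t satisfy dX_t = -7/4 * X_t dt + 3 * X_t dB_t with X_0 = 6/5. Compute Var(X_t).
Var(X_t) = (36*exp(9*t) - 36)*exp(-7*t/2)/25

For GBM dX = mu X dt + sigma X dB with X_0 = x_0, apply Itô to Y = log X: dY = (mu - sigma^2/2) dt + sigma dB, so Y_t = log(x_0) + (mu - sigma^2/2) t + sigma B_t and hence X_t = x_0 * exp((mu - sigma^2/2) t + sigma B_t).
With mu = -7/4, sigma = 3, x_0 = 6/5, this gives:
  X_t = 6/5 * exp((-25/4) * t + (3) * B_t).
Since sigma*B_t ~ Normal(0, sigma^2 t), E[exp(sigma*B_t)] = exp(sigma^2 t / 2); so E[X_t] = x_0 * exp((mu - sigma^2/2) t) * exp(sigma^2 t / 2) = x_0 * exp(mu t) = 6*exp(-7*t/4)/5.
Var(X_t) = E[X_t^2] - (E[X_t])^2 = x_0^2 * exp(2 mu t) * (exp(sigma^2 t) - 1) = (36*exp(9*t) - 36)*exp(-7*t/2)/25.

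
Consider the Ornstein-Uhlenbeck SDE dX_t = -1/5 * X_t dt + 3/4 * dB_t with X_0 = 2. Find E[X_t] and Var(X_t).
E[X_t] = 2*exp(-t/5); Var(X_t) = 45/32 - 45*exp(-2*t/5)/32

The OU SDE dX = -theta X dt + sigma dB admits the integrating factor exp(theta t): d(exp(theta t) X_t) = sigma exp(theta t) dB_t. Integrating from 0 to t:
  X_t = x_0 * exp(-theta t) + sigma * int_0^t exp(-theta (t-s)) dB_s.
The Itô integral has mean 0 and (by the Itô isometry) variance sigma^2 * int_0^t exp(-2 theta (t - s)) ds = sigma^2 * (1 - exp(-2 theta t)) / (2 theta).
With theta = 1/5, sigma = 3/4, x_0 = 2:
  E[X_t] = 2 * exp(-1/5 t) = 2*exp(-t/5)
  Var(X_t) = (3/4)^2 * (1 - exp(-2*1/5 t)) / (2 * 1/5) = 45/32 - 45*exp(-2*t/5)/32.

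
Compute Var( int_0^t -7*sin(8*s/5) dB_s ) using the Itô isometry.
Var = 49*t/2 - 245*sin(8*t/5)*cos(8*t/5)/16

The Itô integral of a deterministic integrand f(s) has mean 0 because each increment f(s) * (B_{s+ds} - B_s) has mean 0. By the Itô isometry:
  Var( int_0^t f(s) dB_s ) = E[ (int_0^t f(s) dB_s)^2 ] = int_0^t f(s)^2 ds.
Here f(s) = -7*sin(8*s/5), so f(s)^2 = 49*sin(8*s/5)^2. Integrate:
  int_0^t (49*sin(8*s/5)^2) ds = 49*t/2 - 245*sin(8*t/5)*cos(8*t/5)/16.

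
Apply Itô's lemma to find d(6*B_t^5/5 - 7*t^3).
d(6*B_t^5/5 - 7*t^3) = (12*B_t^3 - 21*t^2) dt + (6*B_t^4) dB_t

Itô's formula for f(t, x): d f(t, B_t) = (f_t + (1/2) f_xx) dt + f_x dB_t. Compute partials of f(t, x) = -7*t^3 + 6*x^5/5:
  f_t(t,x)  = -21*t^2
  f_x(t,x)  = 6*x^4
  f_xx(t,x) = 24*x^3
Assemble drift = f_t + (1/2) f_xx = -21*t^2 + 12*x^3 and diffusion = f_x = 6*x^4. Substituting x = B_t:
  d(6*B_t^5/5 - 7*t^3) = (12*B_t^3 - 21*t^2) dt + (6*B_t^4) dB_t.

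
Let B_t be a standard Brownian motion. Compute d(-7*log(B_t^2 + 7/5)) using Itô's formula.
d(-7*log(B_t^2 + 7/5)) = (35*(5*B_t^2 - 7)/(5*B_t^2 + 7)^2) dt + (-70*B_t/(5*B_t^2 + 7)) dB_t

Itô's formula for f(B_t) gives d f(B_t) = f'(B_t) dB_t + (1/2) f''(B_t) dt. Compute derivatives of f(x) = -7*log(x^2 + 7/5):
  f'(x)  = -70*x/(5*x^2 + 7)
  f''(x) = 70*(5*x^2 - 7)/(5*x^2 + 7)^2
Substitute x = B_t and multiply the f'' term by 1/2:
  drift     = (1/2) * (70*(5*x^2 - 7)/(5*x^2 + 7)^2) evaluated at B_t = 35*(5*B_t^2 - 7)/(5*B_t^2 + 7)^2
  diffusion = (-70*x/(5*x^2 + 7)) evaluated at B_t = -70*B_t/(5*B_t^2 + 7)
Therefore d(-7*log(B_t^2 + 7/5)) = (35*(5*B_t^2 - 7)/(5*B_t^2 + 7)^2) dt + (-70*B_t/(5*B_t^2 + 7)) dB_t.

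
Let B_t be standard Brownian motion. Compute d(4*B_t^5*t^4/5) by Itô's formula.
d(4*B_t^5*t^4/5) = (B_t^3*t^3*(16*B_t^2/5 + 8*t)) dt + (4*B_t^4*t^4) dB_t

Itô's formula for f(t, x): d f(t, B_t) = (f_t + (1/2) f_xx) dt + f_x dB_t. Compute partials of f(t, x) = 4*t^4*x^5/5:
  f_t(t,x)  = 16*t^3*x^5/5
  f_x(t,x)  = 4*t^4*x^4
  f_xx(t,x) = 16*t^4*x^3
Assemble drift = f_t + (1/2) f_xx = t^3*x^3*(8*t + 16*x^2/5) and diffusion = f_x = 4*t^4*x^4. Substituting x = B_t:
  d(4*B_t^5*t^4/5) = (B_t^3*t^3*(16*B_t^2/5 + 8*t)) dt + (4*B_t^4*t^4) dB_t.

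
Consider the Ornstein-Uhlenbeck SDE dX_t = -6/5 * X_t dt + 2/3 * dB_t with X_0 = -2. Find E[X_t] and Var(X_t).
E[X_t] = -2*exp(-6*t/5); Var(X_t) = 5/27 - 5*exp(-12*t/5)/27

The OU SDE dX = -theta X dt + sigma dB admits the integrating factor exp(theta t): d(exp(theta t) X_t) = sigma exp(theta t) dB_t. Integrating from 0 to t:
  X_t = x_0 * exp(-theta t) + sigma * int_0^t exp(-theta (t-s)) dB_s.
The Itô integral has mean 0 and (by the Itô isometry) variance sigma^2 * int_0^t exp(-2 theta (t - s)) ds = sigma^2 * (1 - exp(-2 theta t)) / (2 theta).
With theta = 6/5, sigma = 2/3, x_0 = -2:
  E[X_t] = -2 * exp(-6/5 t) = -2*exp(-6*t/5)
  Var(X_t) = (2/3)^2 * (1 - exp(-2*6/5 t)) / (2 * 6/5) = 5/27 - 5*exp(-12*t/5)/27.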